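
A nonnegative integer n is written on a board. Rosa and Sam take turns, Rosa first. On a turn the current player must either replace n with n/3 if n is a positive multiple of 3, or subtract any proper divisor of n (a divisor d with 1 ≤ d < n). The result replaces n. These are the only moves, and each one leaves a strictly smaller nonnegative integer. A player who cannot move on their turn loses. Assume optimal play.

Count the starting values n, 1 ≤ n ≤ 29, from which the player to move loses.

Positions with no move are L. A position that does have a move is losing for the player to move precisely when every available move leads to a winning position for the opponent. Fill in the labels:
n=0: no move → L
n=1: no move → L
n=2: →1(L), so W
n=3: →1(L), so W
n=4: →2(W), 3(W) — all W, so L
n=5: →4(L), so W
n=6: →4(L), so W
n=7: →6(W) only, which is W, so L
n=8: →4(L), so W
n=9: →3(W), 6(W), 8(W) — all W, so L
n=10: →9(L), so W
n=11: →10(W) only, which is W, so L
n=12: →4(L), so W
n=13: →12(W) only, which is W, so L
n=14: →7(L), so W
n=15: →5(W), 10(W), 12(W), 14(W) — all W, so L
n=16: →15(L), so W
n=17: →16(W) only, which is W, so L
n=18: →9(L), so W
n=19: →18(W) only, which is W, so L
n=20: →15(L), so W
n=21: →7(L), so W
n=22: →11(L), so W
n=23: →22(W) only, which is W, so L
n=24: →23(L), so W
n=25: →20(W), 24(W) — all W, so L
n=26: →13(L), so W
n=27: →9(L), so W
n=28: →14(W), 21(W), 24(W), 26(W), 27(W) — all W, so L
n=29: →28(L), so W
L entries with 1 ≤ n ≤ 29 (n=0 is outside the asked range and is not counted): n = 1, 4, 7, 9, 11, 13, 15, 17, 19, 23, 25, 28; that makes 12.

12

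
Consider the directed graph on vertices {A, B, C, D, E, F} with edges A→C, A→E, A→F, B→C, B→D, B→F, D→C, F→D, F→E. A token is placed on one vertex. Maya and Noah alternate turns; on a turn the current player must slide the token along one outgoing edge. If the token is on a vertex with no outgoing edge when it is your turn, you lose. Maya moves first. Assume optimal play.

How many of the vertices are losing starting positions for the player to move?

Work bottom-up. With no move the player to move loses. Otherwise the position is W if at least one move leads to an L position for the opponent, and L if every move leads to a W.
Every edge goes from a vertex to one that appears earlier in the order E, C, D, F, A, B, so processing vertices in that order labels each vertex after all of its successors.
E: no outgoing edge → L
C: no outgoing edge → L
D: can move to C, which is L ⇒ W
F: can move to E, which is L ⇒ W
A: can move to C, which is L ⇒ W
B: can move to C, which is L ⇒ W
The L vertices are C, E; that is 2 in all.

2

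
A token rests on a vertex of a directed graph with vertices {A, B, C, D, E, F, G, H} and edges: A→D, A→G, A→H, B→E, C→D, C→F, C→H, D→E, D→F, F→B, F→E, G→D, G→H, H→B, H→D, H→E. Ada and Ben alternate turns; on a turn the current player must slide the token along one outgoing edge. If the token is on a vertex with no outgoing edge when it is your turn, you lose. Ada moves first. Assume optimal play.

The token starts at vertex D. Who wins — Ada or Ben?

Ada wins.

Compute win/loss labels from the base case upward. A position with no move is L. Any other position is W if it can reach an L in one move, else L.
Every edge goes from a vertex to one that appears earlier in the order E, B, F, D, H, G, C, A, so processing vertices in that order labels each vertex after all of its successors.
E: no outgoing edge → L
B: →E(L), so W
F: →E(L), so W
D: →E(L), so W
H: →E(L), so W
G: →H(W), D(W) — all W, so L
C: →H(W), D(W), F(W) — all W, so L
A: →G(L), so W
The starting position D is W: Ada should move to E, handing over an L position.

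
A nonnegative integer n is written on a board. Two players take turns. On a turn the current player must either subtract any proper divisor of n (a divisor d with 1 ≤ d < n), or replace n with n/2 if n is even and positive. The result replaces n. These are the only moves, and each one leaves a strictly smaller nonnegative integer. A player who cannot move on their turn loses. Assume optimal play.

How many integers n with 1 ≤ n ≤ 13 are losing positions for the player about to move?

Label each position W (a win for the player to move) or L (a loss). A position with no legal move is L; any other position is W exactly when some move reaches an L, and L when every move reaches a W.
n=0: no move → L
n=1: no move → L
n=2: can move to 1, which is L ⇒ W
n=3: the only move is to 2(W), a W ⇒ L
n=4: can move to 3, which is L ⇒ W
n=5: the only move is to 4(W), a W ⇒ L
n=6: can move to 3, which is L ⇒ W
n=7: the only move is to 6(W), a W ⇒ L
n=8: can move to 7, which is L ⇒ W
n=9: moves to 6(W), 8(W); every one is W ⇒ L
n=10: can move to 5, which is L ⇒ W
n=11: the only move is to 10(W), a W ⇒ L
n=12: can move to 9, which is L ⇒ W
n=13: the only move is to 12(W), a W ⇒ L
L entries with 1 ≤ n ≤ 13 (n=0 is outside the asked range and is not counted): n = 1, 3, 5, 7, 9, 11, 13; that makes 7.

7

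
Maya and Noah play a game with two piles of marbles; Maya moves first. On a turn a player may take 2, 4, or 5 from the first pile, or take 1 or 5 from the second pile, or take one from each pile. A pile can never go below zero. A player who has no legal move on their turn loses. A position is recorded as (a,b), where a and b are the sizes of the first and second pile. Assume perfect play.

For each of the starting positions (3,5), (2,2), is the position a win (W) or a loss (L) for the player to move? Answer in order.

Build the W/L table. Terminal = L. A non-terminal position is W if it has a move to some L; otherwise it is L.
No move ever increases a pile, so every position that can arise here has a ≤ 3 and b ≤ 5; it is enough to label the cells with 0 ≤ a ≤ 3 and 0 ≤ b ≤ 5.
Every move lowers a or b (never raises either), so fill the grid row by row in increasing a, and left to right within a row: each cell's successors are then already labelled.
      b=0  b=1  b=2  b=3  b=4  b=5
a=0:    L    W    L    W    L    W
a=1:    L    W    L    W    L    W
a=2:    W    W    W    W    W    W
a=3:    W    L    W    L    W    L
Cells with no legal move (terminal, hence L): (0,0), (1,0).
The remaining L cells, each justified by listing all of its moves:
(0,2): the only move is to (0,1)(W), a W ⇒ L
(0,4): the only move is to (0,3)(W), a W ⇒ L
(1,2): moves to (1,1)(W), (0,1)(W); every one is W ⇒ L
(1,4): moves to (1,3)(W), (0,3)(W); every one is W ⇒ L
(3,1): moves to (1,1)(W), (3,0)(W), (2,0)(W); every one is W ⇒ L
(3,3): moves to (1,3)(W), (3,2)(W), (2,2)(W); every one is W ⇒ L
(3,5): moves to (1,5)(W), (3,4)(W), (3,0)(W), (2,4)(W); every one is W ⇒ L
Every other cell has at least one move into one of the L cells above, so it is W.
(3,5): one of the L cells justified above, so L
(2,2): the move to (0,2) reaches an L cell, so W

(3,5): L, (2,2): W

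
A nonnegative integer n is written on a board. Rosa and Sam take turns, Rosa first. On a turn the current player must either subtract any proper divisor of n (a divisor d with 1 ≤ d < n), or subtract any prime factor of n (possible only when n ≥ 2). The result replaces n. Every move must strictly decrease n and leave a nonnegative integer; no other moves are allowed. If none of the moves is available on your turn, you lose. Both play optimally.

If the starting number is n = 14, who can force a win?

Sam wins.

Build the W/L table. Terminal = L. A non-terminal position is W if it has a move to some L; otherwise it is L.
n=0: no move → L
n=1: no move → L
n=2: →0(L), so W
n=3: →0(L), so W
n=4: →2(W), 3(W) — all W, so L
n=5: →0(L), so W
n=6: →4(L), so W
n=7: →0(L), so W
n=8: →4(L), so W
n=9: →6(W), 8(W) — all W, so L
n=10: →9(L), so W
n=11: →0(L), so W
n=12: →9(L), so W
n=13: →0(L), so W
n=14: →7(W), 12(W), 13(W) — all W, so L
The starting position 14 is L: whatever Rosa does, the opponent receives a W position.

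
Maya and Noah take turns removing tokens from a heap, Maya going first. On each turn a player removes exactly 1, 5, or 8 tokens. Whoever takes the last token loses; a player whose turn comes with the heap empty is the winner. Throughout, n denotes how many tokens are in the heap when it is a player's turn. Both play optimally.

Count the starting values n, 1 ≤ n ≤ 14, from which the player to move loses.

5

Label each position W (a win for the player to move) or L (a loss). A position with no legal move is W; any other position is W exactly when some move reaches an L, and L when every move reaches a W.
n=0: no move; the opponent has just taken the last token and therefore loses → W
n=1: L (sole option 0(W) is W)
n=2: W (go to 1, an L position)
n=3: L (sole option 2(W) is W)
n=4: W (go to 3, an L position)
n=5: L (options 4(W), 0(W) are all W)
n=6: W (go to 5, an L position)
n=7: L (options 6(W), 2(W) are all W)
n=8: W (go to 7, an L position)
n=9: W (go to 1, an L position)
n=10: W (go to 5, an L position)
n=11: W (go to 3, an L position)
n=12: W (go to 7, an L position)
n=13: W (go to 5, an L position)
n=14: L (options 13(W), 9(W), 6(W) are all W)
L entries with 1 ≤ n ≤ 14 (the range starts at n=1): n = 1, 3, 5, 7, 14; that makes 5.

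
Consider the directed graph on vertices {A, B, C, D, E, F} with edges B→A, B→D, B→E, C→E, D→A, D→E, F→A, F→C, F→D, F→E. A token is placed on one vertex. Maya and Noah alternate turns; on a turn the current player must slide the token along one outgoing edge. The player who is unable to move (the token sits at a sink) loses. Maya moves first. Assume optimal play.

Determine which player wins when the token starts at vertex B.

Maya wins.

Use the standard recursion: the mover loses at a terminal position; elsewhere, the mover wins exactly when some move hands the opponent an L position.
Every edge goes from a vertex to one that appears earlier in the order A, E, C, D, F, B, so processing vertices in that order labels each vertex after all of its successors.
A: no outgoing edge → L
E: no outgoing edge → L
C: reaches L-position E → W
D: reaches L-position E → W
F: reaches L-position E → W
B: reaches L-position E → W
The starting position B is W: Maya should move to E, handing over an L position.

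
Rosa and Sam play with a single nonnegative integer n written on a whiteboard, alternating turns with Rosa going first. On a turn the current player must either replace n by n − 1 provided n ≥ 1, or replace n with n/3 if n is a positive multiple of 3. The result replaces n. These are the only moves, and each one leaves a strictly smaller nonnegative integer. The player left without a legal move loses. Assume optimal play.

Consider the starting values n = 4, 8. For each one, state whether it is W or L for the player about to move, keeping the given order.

4: L, 8: W

Positions with no move are L. A position that does have a move is losing for the player to move precisely when every available move leads to a winning position for the opponent. Fill in the labels:
n=0: no move → L
n=1: reaches L-position 0 → W
n=2: only reaches 1(W), which is W → L
n=3: reaches L-position 2 → W
n=4: only reaches 3(W), which is W → L
n=5: reaches L-position 4 → W
n=6: reaches L-position 2 → W
n=7: only reaches 6(W), which is W → L
n=8: reaches L-position 7 → W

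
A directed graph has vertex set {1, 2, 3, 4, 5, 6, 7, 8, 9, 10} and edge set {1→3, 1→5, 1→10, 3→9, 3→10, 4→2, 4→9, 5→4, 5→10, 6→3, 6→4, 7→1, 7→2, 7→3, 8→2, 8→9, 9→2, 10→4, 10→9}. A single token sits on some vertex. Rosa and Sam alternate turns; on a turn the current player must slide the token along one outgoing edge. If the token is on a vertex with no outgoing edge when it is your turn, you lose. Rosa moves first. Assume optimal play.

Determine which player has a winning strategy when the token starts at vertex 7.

Compute win/loss labels from the base case upward. A position with no move is L. Any other position is W if it can reach an L in one move, else L.
Every edge goes from a vertex to one that appears earlier in the order 2, 9, 4, 10, 3, 5, 1, 7, 8, 6, so processing vertices in that order labels each vertex after all of its successors.
2: no outgoing edge → L
9: can move to 2, which is L ⇒ W
4: can move to 2, which is L ⇒ W
10: moves to 4(W), 9(W); every one is W ⇒ L
3: can move to 10, which is L ⇒ W
5: can move to 10, which is L ⇒ W
1: can move to 10, which is L ⇒ W
7: can move to 2, which is L ⇒ W
8: can move to 2, which is L ⇒ W
6: moves to 3(W), 4(W); every one is W ⇒ L
From 7 Rosa can move to 2, reaching an L position.

Rosa wins.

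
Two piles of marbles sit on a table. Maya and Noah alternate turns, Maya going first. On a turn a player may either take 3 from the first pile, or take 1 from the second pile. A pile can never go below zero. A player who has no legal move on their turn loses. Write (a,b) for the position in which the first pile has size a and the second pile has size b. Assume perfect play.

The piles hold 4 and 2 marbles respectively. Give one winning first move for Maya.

Compute win/loss labels from the base case upward. A position with no move is L. Any other position is W if it can reach an L in one move, else L.
No move ever increases a pile, so every position that can arise here has a ≤ 4 and b ≤ 2; it is enough to label the cells with 0 ≤ a ≤ 4 and 0 ≤ b ≤ 2.
Every move lowers a or b (never raises either), so fill the grid row by row in increasing a, and left to right within a row: each cell's successors are then already labelled.
      b=0  b=1  b=2
a=0:    L    W    L
a=1:    L    W    L
a=2:    L    W    L
a=3:    W    L    W
a=4:    W    L    W
Cells with no legal move (terminal, hence L): (0,0), (1,0), (2,0).
The remaining L cells, each justified by listing all of its moves:
(0,2): →(0,1)(W) only, which is W, so L
(1,2): →(1,1)(W) only, which is W, so L
(2,2): →(2,1)(W) only, which is W, so L
(3,1): →(0,1)(W), (3,0)(W) — all W, so L
(4,1): →(1,1)(W), (4,0)(W) — all W, so L
Every other cell has at least one move into one of the L cells above, so it is W.
From (4,2), the L positions reachable in one move are: (1,2), (4,1). Any move reaching one of these is winning.

Move to (1,2).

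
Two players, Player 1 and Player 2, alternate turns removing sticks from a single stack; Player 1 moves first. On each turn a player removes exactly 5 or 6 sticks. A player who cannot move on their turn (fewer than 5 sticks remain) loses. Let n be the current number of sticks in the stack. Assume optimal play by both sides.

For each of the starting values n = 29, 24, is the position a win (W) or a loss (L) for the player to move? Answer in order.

29: W, 24: L

Positions with no move are L. A position that does have a move is losing for the player to move precisely when every available move leads to a winning position for the opponent. Fill in the labels:
n=0: no move → L
n=1: no move → L
n=2: no move → L
n=3: no move → L
n=4: no move → L
n=5: W (go to 0, an L position)
n=6: W (go to 1, an L position)
n=7: W (go to 2, an L position)
n=8: W (go to 3, an L position)
n=9: W (go to 4, an L position)
n=10: W (go to 4, an L position)
n=11: L (options 6(W), 5(W) are all W)
n=12: L (options 7(W), 6(W) are all W)
n=13: L (options 8(W), 7(W) are all W)
n=14: L (options 9(W), 8(W) are all W)
n=15: L (options 10(W), 9(W) are all W)
n=16: W (go to 11, an L position)
n=17: W (go to 12, an L position)
n=18: W (go to 13, an L position)
n=19: W (go to 14, an L position)
n=20: W (go to 15, an L position)
n=21: W (go to 15, an L position)
n=22: L (options 17(W), 16(W) are all W)
n=23: L (options 18(W), 17(W) are all W)
n=24: L (options 19(W), 18(W) are all W)
n=25: L (options 20(W), 19(W) are all W)
n=26: L (options 21(W), 20(W) are all W)
n=27: W (go to 22, an L position)
n=28: W (go to 23, an L position)
n=29: W (go to 24, an L position)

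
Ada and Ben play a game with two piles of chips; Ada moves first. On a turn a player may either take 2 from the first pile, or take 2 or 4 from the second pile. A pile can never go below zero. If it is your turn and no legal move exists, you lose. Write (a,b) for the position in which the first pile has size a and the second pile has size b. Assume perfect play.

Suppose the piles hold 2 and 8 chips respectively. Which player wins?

Ben wins.

Use the standard recursion: the mover loses at a terminal position; elsewhere, the mover wins exactly when some move hands the opponent an L position.
No move ever increases a pile, so every position that can arise here has a ≤ 2 and b ≤ 8; it is enough to label the cells with 0 ≤ a ≤ 2 and 0 ≤ b ≤ 8.
Every move lowers a or b (never raises either), so fill the grid row by row in increasing a, and left to right within a row: each cell's successors are then already labelled.
      b=0  b=1  b=2  b=3  b=4  b=5  b=6  b=7  b=8
a=0:    L    L    W    W    W    W    L    L    W
a=1:    L    L    W    W    W    W    L    L    W
a=2:    W    W    L    L    W    W    W    W    L
Cells with no legal move (terminal, hence L): (0,0), (0,1), (1,0), (1,1).
The remaining L cells, each justified by listing all of its moves:
(0,6): moves to (0,4)(W), (0,2)(W); every one is W ⇒ L
(0,7): moves to (0,5)(W), (0,3)(W); every one is W ⇒ L
(1,6): moves to (1,4)(W), (1,2)(W); every one is W ⇒ L
(1,7): moves to (1,5)(W), (1,3)(W); every one is W ⇒ L
(2,2): moves to (0,2)(W), (2,0)(W); every one is W ⇒ L
(2,3): moves to (0,3)(W), (2,1)(W); every one is W ⇒ L
(2,8): moves to (0,8)(W), (2,6)(W), (2,4)(W); every one is W ⇒ L
Every other cell has at least one move into one of the L cells above, so it is W.
The starting position (2,8) is L: whatever Ada does, the opponent receives a W position.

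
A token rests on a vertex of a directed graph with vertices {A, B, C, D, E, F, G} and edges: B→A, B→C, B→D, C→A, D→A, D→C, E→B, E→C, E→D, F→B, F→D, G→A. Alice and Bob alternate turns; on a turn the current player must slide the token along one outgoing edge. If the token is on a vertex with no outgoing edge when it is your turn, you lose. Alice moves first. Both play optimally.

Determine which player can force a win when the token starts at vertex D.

Alice wins.

Build the W/L table. Terminal = L. A non-terminal position is W if it has a move to some L; otherwise it is L.
Every edge goes from a vertex to one that appears earlier in the order A, G, C, D, B, E, F, so processing vertices in that order labels each vertex after all of its successors.
A: no outgoing edge → L
G: reaches L-position A → W
C: reaches L-position A → W
D: reaches L-position A → W
B: reaches L-position A → W
E: only reaches B(W), D(W), C(W), all W → L
F: only reaches B(W), D(W), all W → L
From D Alice can move to A, reaching an L position.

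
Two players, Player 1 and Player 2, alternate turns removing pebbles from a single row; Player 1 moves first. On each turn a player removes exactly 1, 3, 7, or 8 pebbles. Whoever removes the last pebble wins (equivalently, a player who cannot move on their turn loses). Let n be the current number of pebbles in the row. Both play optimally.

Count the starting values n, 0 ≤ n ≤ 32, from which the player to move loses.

10

Compute win/loss labels from the base case upward. A position with no move is L. Any other position is W if it can reach an L in one move, else L.
n=0: no move → L
n=1: can move to 0, which is L ⇒ W
n=2: the only move is to 1(W), a W ⇒ L
n=3: can move to 2, which is L ⇒ W
n=4: moves to 3(W), 1(W); every one is W ⇒ L
n=5: can move to 4, which is L ⇒ W
n=6: moves to 5(W), 3(W); every one is W ⇒ L
n=7: can move to 6, which is L ⇒ W
n=8: can move to 0, which is L ⇒ W
n=9: can move to 6, which is L ⇒ W
n=10: can move to 2, which is L ⇒ W
n=11: can move to 4, which is L ⇒ W
n=12: can move to 4, which is L ⇒ W
n=13: can move to 6, which is L ⇒ W
n=14: can move to 6, which is L ⇒ W
n=15: moves to 14(W), 12(W), 8(W), 7(W); every one is W ⇒ L
n=16: can move to 15, which is L ⇒ W
n=17: moves to 16(W), 14(W), 10(W), 9(W); every one is W ⇒ L
n=18: can move to 17, which is L ⇒ W
n=19: moves to 18(W), 16(W), 12(W), 11(W); every one is W ⇒ L
n=20: can move to 19, which is L ⇒ W
n=21: moves to 20(W), 18(W), 14(W), 13(W); every one is W ⇒ L
n=22: can move to 21, which is L ⇒ W
n=23: can move to 15, which is L ⇒ W
n=24: can move to 21, which is L ⇒ W
n=25: can move to 17, which is L ⇒ W
n=26: can move to 19, which is L ⇒ W
n=27: can move to 19, which is L ⇒ W
n=28: can move to 21, which is L ⇒ W
n=29: can move to 21, which is L ⇒ W
n=30: moves to 29(W), 27(W), 23(W), 22(W); every one is W ⇒ L
n=31: can move to 30, which is L ⇒ W
n=32: moves to 31(W), 29(W), 25(W), 24(W); every one is W ⇒ L
L entries with 0 ≤ n ≤ 32: n = 0, 2, 4, 6, 15, 17, 19, 21, 30, 32; that makes 10.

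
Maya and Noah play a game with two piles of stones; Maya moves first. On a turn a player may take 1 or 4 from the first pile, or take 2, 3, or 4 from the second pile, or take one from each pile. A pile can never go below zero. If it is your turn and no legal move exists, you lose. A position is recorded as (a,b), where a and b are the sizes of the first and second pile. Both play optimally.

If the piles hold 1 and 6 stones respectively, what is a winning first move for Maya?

Classify positions by backward induction: terminal positions (no move available) are L. From any other position, the mover wins iff some move reaches an L.
No move ever increases a pile, so every position that can arise here has a ≤ 1 and b ≤ 6; it is enough to label the cells with 0 ≤ a ≤ 1 and 0 ≤ b ≤ 6.
Every move lowers a or b (never raises either), so fill the grid row by row in increasing a, and left to right within a row: each cell's successors are then already labelled.
      b=0  b=1  b=2  b=3  b=4  b=5  b=6
a=0:    L    L    W    W    W    W    L
a=1:    W    W    W    L    L    W    W
Cells with no legal move (terminal, hence L): (0,0), (0,1).
The remaining L cells, each justified by listing all of its moves:
(0,6): L (options (0,4)(W), (0,3)(W), (0,2)(W) are all W)
(1,3): L (options (0,3)(W), (1,1)(W), (1,0)(W), (0,2)(W) are all W)
(1,4): L (options (0,4)(W), (1,2)(W), (1,1)(W), (1,0)(W), (0,3)(W) are all W)
Every other cell has at least one move into one of the L cells above, so it is W.
From (1,6), the L positions reachable in one move are: (0,6), (1,4), (1,3). Any move reaching one of these is winning.

Move to (0,6).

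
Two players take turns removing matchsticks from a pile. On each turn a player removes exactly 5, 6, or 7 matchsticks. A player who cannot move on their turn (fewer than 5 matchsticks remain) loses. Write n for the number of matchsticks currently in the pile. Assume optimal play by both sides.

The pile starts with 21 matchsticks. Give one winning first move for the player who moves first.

Work bottom-up. With no move the player to move loses. Otherwise the position is W if at least one move leads to an L position for the opponent, and L if every move leads to a W.
n=0: no move → L
n=1: no move → L
n=2: no move → L
n=3: no move → L
n=4: no move → L
n=5: W (go to 0, an L position)
n=6: W (go to 1, an L position)
n=7: W (go to 2, an L position)
n=8: W (go to 3, an L position)
n=9: W (go to 4, an L position)
n=10: W (go to 4, an L position)
n=11: W (go to 4, an L position)
n=12: L (options 7(W), 6(W), 5(W) are all W)
n=13: L (options 8(W), 7(W), 6(W) are all W)
n=14: L (options 9(W), 8(W), 7(W) are all W)
n=15: L (options 10(W), 9(W), 8(W) are all W)
n=16: L (options 11(W), 10(W), 9(W) are all W)
n=17: W (go to 12, an L position)
n=18: W (go to 13, an L position)
n=19: W (go to 14, an L position)
n=20: W (go to 15, an L position)
n=21: W (go to 16, an L position)
From 21, the L positions reachable in one move are: 16, 15, 14. Any move reaching one of these is winning.

Remove 5, leaving 16.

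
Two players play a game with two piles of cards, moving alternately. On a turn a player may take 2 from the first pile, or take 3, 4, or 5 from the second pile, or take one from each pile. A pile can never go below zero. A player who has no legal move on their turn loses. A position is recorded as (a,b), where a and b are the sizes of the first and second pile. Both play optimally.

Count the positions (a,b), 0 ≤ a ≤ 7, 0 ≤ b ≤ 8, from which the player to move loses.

27

Build the W/L table. Terminal = L. A non-terminal position is W if it has a move to some L; otherwise it is L.
Every move lowers a or b (never raises either), so fill the grid row by row in increasing a, and left to right within a row: each cell's successors are then already labelled.
      b=0  b=1  b=2  b=3  b=4  b=5  b=6  b=7  b=8
a=0:    L    L    L    W    W    W    W    W    L
a=1:    L    W    W    W    W    W    L    L    L
a=2:    W    W    W    L    L    L    W    W    W
a=3:    W    L    L    L    W    W    W    W    W
a=4:    L    L    W    W    W    W    W    L    L
a=5:    L    W    W    W    W    W    L    L    W
a=6:    W    W    L    L    L    W    W    W    W
a=7:    W    L    L    W    W    W    W    W    L
Cells with no legal move (terminal, hence L): (0,0), (0,1), (0,2), (1,0).
The remaining L cells, each justified by listing all of its moves:
(0,8): only reaches (0,5)(W), (0,4)(W), (0,3)(W), all W → L
(1,6): only reaches (1,3)(W), (1,2)(W), (1,1)(W), (0,5)(W), all W → L
(1,7): only reaches (1,4)(W), (1,3)(W), (1,2)(W), (0,6)(W), all W → L
(1,8): only reaches (1,5)(W), (1,4)(W), (1,3)(W), (0,7)(W), all W → L
(2,3): only reaches (0,3)(W), (2,0)(W), (1,2)(W), all W → L
(2,4): only reaches (0,4)(W), (2,1)(W), (2,0)(W), (1,3)(W), all W → L
(2,5): only reaches (0,5)(W), (2,2)(W), (2,1)(W), (2,0)(W), (1,4)(W), all W → L
(3,1): only reaches (1,1)(W), (2,0)(W), all W → L
(3,2): only reaches (1,2)(W), (2,1)(W), all W → L
(3,3): only reaches (1,3)(W), (3,0)(W), (2,2)(W), all W → L
(4,0): only reaches (2,0)(W), which is W → L
(4,1): only reaches (2,1)(W), (3,0)(W), all W → L
(4,7): only reaches (2,7)(W), (4,4)(W), (4,3)(W), (4,2)(W), (3,6)(W), all W → L
(4,8): only reaches (2,8)(W), (4,5)(W), (4,4)(W), (4,3)(W), (3,7)(W), all W → L
(5,0): only reaches (3,0)(W), which is W → L
(5,6): only reaches (3,6)(W), (5,3)(W), (5,2)(W), (5,1)(W), (4,5)(W), all W → L
(5,7): only reaches (3,7)(W), (5,4)(W), (5,3)(W), (5,2)(W), (4,6)(W), all W → L
(6,2): only reaches (4,2)(W), (5,1)(W), all W → L
(6,3): only reaches (4,3)(W), (6,0)(W), (5,2)(W), all W → L
(6,4): only reaches (4,4)(W), (6,1)(W), (6,0)(W), (5,3)(W), all W → L
(7,1): only reaches (5,1)(W), (6,0)(W), all W → L
(7,2): only reaches (5,2)(W), (6,1)(W), all W → L
(7,8): only reaches (5,8)(W), (7,5)(W), (7,4)(W), (7,3)(W), (6,7)(W), all W → L
Every other cell has at least one move into one of the L cells above, so it is W.
L cells per row: a=0: 4, a=1: 4, a=2: 3, a=3: 3, a=4: 4, a=5: 3, a=6: 3, a=7: 3; total 27.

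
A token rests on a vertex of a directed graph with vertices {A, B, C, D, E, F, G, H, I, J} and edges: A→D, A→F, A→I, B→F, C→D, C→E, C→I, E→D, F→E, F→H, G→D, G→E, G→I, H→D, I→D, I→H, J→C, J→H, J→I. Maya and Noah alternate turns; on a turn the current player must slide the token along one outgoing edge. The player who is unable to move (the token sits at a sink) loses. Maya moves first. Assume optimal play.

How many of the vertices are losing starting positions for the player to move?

3

Classify positions by backward induction: terminal positions (no move available) are L. From any other position, the mover wins iff some move reaches an L.
Every edge goes from a vertex to one that appears earlier in the order D, H, E, I, C, J, F, G, B, A, so processing vertices in that order labels each vertex after all of its successors.
D: no outgoing edge → L
H: can move to D, which is L ⇒ W
E: can move to D, which is L ⇒ W
I: can move to D, which is L ⇒ W
C: can move to D, which is L ⇒ W
J: moves to C(W), I(W), H(W); every one is W ⇒ L
F: moves to E(W), H(W); every one is W ⇒ L
G: can move to D, which is L ⇒ W
B: can move to F, which is L ⇒ W
A: can move to F, which is L ⇒ W
The L vertices are D, F, J; that is 3 in all.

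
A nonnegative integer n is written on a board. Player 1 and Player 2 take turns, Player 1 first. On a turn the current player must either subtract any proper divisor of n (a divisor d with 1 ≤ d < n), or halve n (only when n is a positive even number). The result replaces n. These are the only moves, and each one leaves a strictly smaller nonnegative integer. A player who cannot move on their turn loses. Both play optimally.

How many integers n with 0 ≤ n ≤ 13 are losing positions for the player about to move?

8

Positions with no move are L. A position that does have a move is losing for the player to move precisely when every available move leads to a winning position for the opponent. Fill in the labels:
n=0: no move → L
n=1: no move → L
n=2: →1(L), so W
n=3: →2(W) only, which is W, so L
n=4: →3(L), so W
n=5: →4(W) only, which is W, so L
n=6: →3(L), so W
n=7: →6(W) only, which is W, so L
n=8: →7(L), so W
n=9: →6(W), 8(W) — all W, so L
n=10: →5(L), so W
n=11: →10(W) only, which is W, so L
n=12: →9(L), so W
n=13: →12(W) only, which is W, so L
L entries with 0 ≤ n ≤ 13: n = 0, 1, 3, 5, 7, 9, 11, 13; that makes 8.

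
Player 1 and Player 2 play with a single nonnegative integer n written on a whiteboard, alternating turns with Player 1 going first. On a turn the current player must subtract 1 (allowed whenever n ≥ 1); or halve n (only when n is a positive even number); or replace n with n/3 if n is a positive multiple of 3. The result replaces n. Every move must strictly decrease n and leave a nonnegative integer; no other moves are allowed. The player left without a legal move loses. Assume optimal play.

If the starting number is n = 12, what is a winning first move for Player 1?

Move to 11.

Compute win/loss labels from the base case upward. A position with no move is L. Any other position is W if it can reach an L in one move, else L.
n=0: no move → L
n=1: reaches L-position 0 → W
n=2: only reaches 1(W), which is W → L
n=3: reaches L-position 2 → W
n=4: reaches L-position 2 → W
n=5: only reaches 4(W), which is W → L
n=6: reaches L-position 2 → W
n=7: only reaches 6(W), which is W → L
n=8: reaches L-position 7 → W
n=9: only reaches 3(W), 8(W), all W → L
n=10: reaches L-position 5 → W
n=11: only reaches 10(W), which is W → L
n=12: reaches L-position 11 → W
From 12, the L positions reachable in one move are: 11.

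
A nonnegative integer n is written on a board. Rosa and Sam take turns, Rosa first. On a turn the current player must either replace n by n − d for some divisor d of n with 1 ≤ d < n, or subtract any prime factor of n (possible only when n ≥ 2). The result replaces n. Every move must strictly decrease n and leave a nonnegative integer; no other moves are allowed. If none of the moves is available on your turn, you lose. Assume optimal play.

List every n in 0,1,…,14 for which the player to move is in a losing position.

0, 1, 4, 9, 14

Build the W/L table. Terminal = L. A non-terminal position is W if it has a move to some L; otherwise it is L.
n=0: no move → L
n=1: no move → L
n=2: →0(L), so W
n=3: →0(L), so W
n=4: →2(W), 3(W) — all W, so L
n=5: →0(L), so W
n=6: →4(L), so W
n=7: →0(L), so W
n=8: →4(L), so W
n=9: →6(W), 8(W) — all W, so L
n=10: →9(L), so W
n=11: →0(L), so W
n=12: →9(L), so W
n=13: →0(L), so W
n=14: →7(W), 12(W), 13(W) — all W, so L
Reading off the rows marked L gives the requested list; there are 5 such values of n.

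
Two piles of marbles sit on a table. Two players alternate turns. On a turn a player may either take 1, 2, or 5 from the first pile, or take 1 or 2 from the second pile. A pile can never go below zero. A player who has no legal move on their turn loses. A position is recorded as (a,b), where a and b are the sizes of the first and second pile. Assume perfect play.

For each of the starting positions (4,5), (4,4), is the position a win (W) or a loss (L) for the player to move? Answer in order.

Label each position W (a win for the player to move) or L (a loss). A position with no legal move is L; any other position is W exactly when some move reaches an L, and L when every move reaches a W.
No move ever increases a pile, so every position that can arise here has a ≤ 4 and b ≤ 5; it is enough to label the cells with 0 ≤ a ≤ 4 and 0 ≤ b ≤ 5.
Every move lowers a or b (never raises either), so fill the grid row by row in increasing a, and left to right within a row: each cell's successors are then already labelled.
      b=0  b=1  b=2  b=3  b=4  b=5
a=0:    L    W    W    L    W    W
a=1:    W    L    W    W    L    W
a=2:    W    W    L    W    W    L
a=3:    L    W    W    L    W    W
a=4:    W    L    W    W    L    W
Cells with no legal move (terminal, hence L): (0,0).
The remaining L cells, each justified by listing all of its moves:
(0,3): moves to (0,2)(W), (0,1)(W); every one is W ⇒ L
(1,1): moves to (0,1)(W), (1,0)(W); every one is W ⇒ L
(1,4): moves to (0,4)(W), (1,3)(W), (1,2)(W); every one is W ⇒ L
(2,2): moves to (1,2)(W), (0,2)(W), (2,1)(W), (2,0)(W); every one is W ⇒ L
(2,5): moves to (1,5)(W), (0,5)(W), (2,4)(W), (2,3)(W); every one is W ⇒ L
(3,0): moves to (2,0)(W), (1,0)(W); every one is W ⇒ L
(3,3): moves to (2,3)(W), (1,3)(W), (3,2)(W), (3,1)(W); every one is W ⇒ L
(4,1): moves to (3,1)(W), (2,1)(W), (4,0)(W); every one is W ⇒ L
(4,4): moves to (3,4)(W), (2,4)(W), (4,3)(W), (4,2)(W); every one is W ⇒ L
Every other cell has at least one move into one of the L cells above, so it is W.
(4,5): the move to (2,5) reaches an L cell, so W
(4,4): one of the L cells justified above, so L

(4,5): W, (4,4): L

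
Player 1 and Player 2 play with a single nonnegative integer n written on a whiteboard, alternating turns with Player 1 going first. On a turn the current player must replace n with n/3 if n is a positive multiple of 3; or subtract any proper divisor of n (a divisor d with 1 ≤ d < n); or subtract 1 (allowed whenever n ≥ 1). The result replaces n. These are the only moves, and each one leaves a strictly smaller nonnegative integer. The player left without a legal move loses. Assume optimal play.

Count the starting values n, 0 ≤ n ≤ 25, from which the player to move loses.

Build the W/L table. Terminal = L. A non-terminal position is W if it has a move to some L; otherwise it is L.
n=0: no move → L
n=1: →0(L), so W
n=2: →1(W) only, which is W, so L
n=3: →2(L), so W
n=4: →2(L), so W
n=5: →4(W) only, which is W, so L
n=6: →2(L), so W
n=7: →6(W) only, which is W, so L
n=8: →7(L), so W
n=9: →3(W), 6(W), 8(W) — all W, so L
n=10: →5(L), so W
n=11: →10(W) only, which is W, so L
n=12: →9(L), so W
n=13: →12(W) only, which is W, so L
n=14: →7(L), so W
n=15: →5(L), so W
n=16: →8(W), 12(W), 14(W), 15(W) — all W, so L
n=17: →16(L), so W
n=18: →9(L), so W
n=19: →18(W) only, which is W, so L
n=20: →16(L), so W
n=21: →7(L), so W
n=22: →11(L), so W
n=23: →22(W) only, which is W, so L
n=24: →16(L), so W
n=25: →20(W), 24(W) — all W, so L
L entries with 0 ≤ n ≤ 25: n = 0, 2, 5, 7, 9, 11, 13, 16, 19, 23, 25; that makes 11.

11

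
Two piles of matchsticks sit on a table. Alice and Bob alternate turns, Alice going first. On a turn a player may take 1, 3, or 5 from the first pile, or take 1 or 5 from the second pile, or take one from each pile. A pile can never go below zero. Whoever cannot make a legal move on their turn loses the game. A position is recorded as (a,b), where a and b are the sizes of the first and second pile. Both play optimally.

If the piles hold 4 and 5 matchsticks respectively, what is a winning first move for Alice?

Use the standard recursion: the mover loses at a terminal position; elsewhere, the mover wins exactly when some move hands the opponent an L position.
No move ever increases a pile, so every position that can arise here has a ≤ 4 and b ≤ 5; it is enough to label the cells with 0 ≤ a ≤ 4 and 0 ≤ b ≤ 5.
Every move lowers a or b (never raises either), so fill the grid row by row in increasing a, and left to right within a row: each cell's successors are then already labelled.
      b=0  b=1  b=2  b=3  b=4  b=5
a=0:    L    W    L    W    L    W
a=1:    W    W    W    W    W    W
a=2:    L    W    L    W    L    W
a=3:    W    W    W    W    W    W
a=4:    L    W    L    W    L    W
Cells with no legal move (terminal, hence L): (0,0).
The remaining L cells, each justified by listing all of its moves:
(0,2): the only move is to (0,1)(W), a W ⇒ L
(0,4): the only move is to (0,3)(W), a W ⇒ L
(2,0): the only move is to (1,0)(W), a W ⇒ L
(2,2): moves to (1,2)(W), (2,1)(W), (1,1)(W); every one is W ⇒ L
(2,4): moves to (1,4)(W), (2,3)(W), (1,3)(W); every one is W ⇒ L
(4,0): moves to (3,0)(W), (1,0)(W); every one is W ⇒ L
(4,2): moves to (3,2)(W), (1,2)(W), (4,1)(W), (3,1)(W); every one is W ⇒ L
(4,4): moves to (3,4)(W), (1,4)(W), (4,3)(W), (3,3)(W); every one is W ⇒ L
Every other cell has at least one move into one of the L cells above, so it is W.
From (4,5), the L positions reachable in one move are: (4,4), (4,0). Any move reaching one of these is winning.

Move to (4,4).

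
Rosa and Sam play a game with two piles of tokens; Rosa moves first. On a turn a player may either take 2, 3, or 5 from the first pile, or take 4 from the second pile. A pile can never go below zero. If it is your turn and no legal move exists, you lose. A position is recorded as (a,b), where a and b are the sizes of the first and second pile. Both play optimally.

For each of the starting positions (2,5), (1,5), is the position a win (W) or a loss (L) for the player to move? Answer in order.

(2,5): L, (1,5): W

Build the W/L table. Terminal = L. A non-terminal position is W if it has a move to some L; otherwise it is L.
No move ever increases a pile, so every position that can arise here has a ≤ 2 and b ≤ 5; it is enough to label the cells with 0 ≤ a ≤ 2 and 0 ≤ b ≤ 5.
Every move lowers a or b (never raises either), so fill the grid row by row in increasing a, and left to right within a row: each cell's successors are then already labelled.
      b=0  b=1  b=2  b=3  b=4  b=5
a=0:    L    L    L    L    W    W
a=1:    L    L    L    L    W    W
a=2:    W    W    W    W    L    L
Cells with no legal move (terminal, hence L): (0,0), (0,1), (0,2), (0,3), (1,0), (1,1), (1,2), (1,3).
The remaining L cells, each justified by listing all of its moves:
(2,4): →(0,4)(W), (2,0)(W) — all W, so L
(2,5): →(0,5)(W), (2,1)(W) — all W, so L
Every other cell has at least one move into one of the L cells above, so it is W.
(2,5): one of the L cells justified above, so L
(1,5): the move to (1,1) reaches an L cell, so W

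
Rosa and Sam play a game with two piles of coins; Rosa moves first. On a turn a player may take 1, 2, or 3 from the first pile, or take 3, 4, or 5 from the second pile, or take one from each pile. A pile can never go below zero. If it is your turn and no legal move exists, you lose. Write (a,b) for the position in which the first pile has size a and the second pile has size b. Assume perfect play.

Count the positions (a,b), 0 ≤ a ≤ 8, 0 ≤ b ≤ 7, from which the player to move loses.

19

Build the W/L table. Terminal = L. A non-terminal position is W if it has a move to some L; otherwise it is L.
Every move lowers a or b (never raises either), so fill the grid row by row in increasing a, and left to right within a row: each cell's successors are then already labelled.
      b=0  b=1  b=2  b=3  b=4  b=5  b=6  b=7
a=0:    L    L    L    W    W    W    W    W
a=1:    W    W    W    W    L    L    L    W
a=2:    W    W    W    L    W    W    W    W
a=3:    W    W    W    W    W    W    W    L
a=4:    L    L    L    W    W    W    W    W
a=5:    W    W    W    W    L    L    L    W
a=6:    W    W    W    L    W    W    W    W
a=7:    W    W    W    W    W    W    W    L
a=8:    L    L    L    W    W    W    W    W
Cells with no legal move (terminal, hence L): (0,0), (0,1), (0,2).
The remaining L cells, each justified by listing all of its moves:
(1,4): moves to (0,4)(W), (1,1)(W), (1,0)(W), (0,3)(W); every one is W ⇒ L
(1,5): moves to (0,5)(W), (1,2)(W), (1,1)(W), (1,0)(W), (0,4)(W); every one is W ⇒ L
(1,6): moves to (0,6)(W), (1,3)(W), (1,2)(W), (1,1)(W), (0,5)(W); every one is W ⇒ L
(2,3): moves to (1,3)(W), (0,3)(W), (2,0)(W), (1,2)(W); every one is W ⇒ L
(3,7): moves to (2,7)(W), (1,7)(W), (0,7)(W), (3,4)(W), (3,3)(W), (3,2)(W), (2,6)(W); every one is W ⇒ L
(4,0): moves to (3,0)(W), (2,0)(W), (1,0)(W); every one is W ⇒ L
(4,1): moves to (3,1)(W), (2,1)(W), (1,1)(W), (3,0)(W); every one is W ⇒ L
(4,2): moves to (3,2)(W), (2,2)(W), (1,2)(W), (3,1)(W); every one is W ⇒ L
(5,4): moves to (4,4)(W), (3,4)(W), (2,4)(W), (5,1)(W), (5,0)(W), (4,3)(W); every one is W ⇒ L
(5,5): moves to (4,5)(W), (3,5)(W), (2,5)(W), (5,2)(W), (5,1)(W), (5,0)(W), (4,4)(W); every one is W ⇒ L
(5,6): moves to (4,6)(W), (3,6)(W), (2,6)(W), (5,3)(W), (5,2)(W), (5,1)(W), (4,5)(W); every one is W ⇒ L
(6,3): moves to (5,3)(W), (4,3)(W), (3,3)(W), (6,0)(W), (5,2)(W); every one is W ⇒ L
(7,7): moves to (6,7)(W), (5,7)(W), (4,7)(W), (7,4)(W), (7,3)(W), (7,2)(W), (6,6)(W); every one is W ⇒ L
(8,0): moves to (7,0)(W), (6,0)(W), (5,0)(W); every one is W ⇒ L
(8,1): moves to (7,1)(W), (6,1)(W), (5,1)(W), (7,0)(W); every one is W ⇒ L
(8,2): moves to (7,2)(W), (6,2)(W), (5,2)(W), (7,1)(W); every one is W ⇒ L
Every other cell has at least one move into one of the L cells above, so it is W.
L cells per row: a=0: 3, a=1: 3, a=2: 1, a=3: 1, a=4: 3, a=5: 3, a=6: 1, a=7: 1, a=8: 3; total 19.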